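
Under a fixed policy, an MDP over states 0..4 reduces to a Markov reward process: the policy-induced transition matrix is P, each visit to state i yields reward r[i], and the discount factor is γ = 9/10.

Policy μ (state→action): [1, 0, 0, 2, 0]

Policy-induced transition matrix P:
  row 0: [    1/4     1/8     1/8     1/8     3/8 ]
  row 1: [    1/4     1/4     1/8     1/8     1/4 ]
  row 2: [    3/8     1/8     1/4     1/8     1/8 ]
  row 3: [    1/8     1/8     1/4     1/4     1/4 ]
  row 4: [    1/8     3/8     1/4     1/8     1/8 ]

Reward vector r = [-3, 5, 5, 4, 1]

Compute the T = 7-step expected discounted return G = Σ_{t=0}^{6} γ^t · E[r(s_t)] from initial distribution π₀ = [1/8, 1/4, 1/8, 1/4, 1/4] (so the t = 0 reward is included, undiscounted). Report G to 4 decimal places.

G = 11.9193

t=0: π = [0.1250, 0.2500, 0.1250, 0.2500, 0.2500], E[r] = 2.7500, γ^t·E[r] = 2.750000, running G = 2.750000
t=1: π = [0.2031, 0.2188, 0.2031, 0.1563, 0.2188], E[r] = 2.3438, γ^t·E[r] = 2.109375, running G = 4.859375
t=2: π = [0.2285, 0.2070, 0.1973, 0.1445, 0.2227], E[r] = 2.1367, γ^t·E[r] = 1.730742, running G = 6.590117
t=3: π = [0.2288, 0.2065, 0.1956, 0.1431, 0.2261], E[r] = 2.1226, γ^t·E[r] = 1.547345, running G = 8.137462
t=4: π = [0.2283, 0.2073, 0.1956, 0.1429, 0.2259], E[r] = 2.1271, γ^t·E[r] = 1.395614, running G = 9.533076
t=5: π = [0.2284, 0.2074, 0.1955, 0.1429, 0.2259], E[r] = 2.1269, γ^t·E[r] = 1.255922, running G = 10.788999
t=6: π = [0.2284, 0.2074, 0.1955, 0.1429, 0.2259], E[r] = 2.1268, γ^t·E[r] = 1.130287, running G = 11.919285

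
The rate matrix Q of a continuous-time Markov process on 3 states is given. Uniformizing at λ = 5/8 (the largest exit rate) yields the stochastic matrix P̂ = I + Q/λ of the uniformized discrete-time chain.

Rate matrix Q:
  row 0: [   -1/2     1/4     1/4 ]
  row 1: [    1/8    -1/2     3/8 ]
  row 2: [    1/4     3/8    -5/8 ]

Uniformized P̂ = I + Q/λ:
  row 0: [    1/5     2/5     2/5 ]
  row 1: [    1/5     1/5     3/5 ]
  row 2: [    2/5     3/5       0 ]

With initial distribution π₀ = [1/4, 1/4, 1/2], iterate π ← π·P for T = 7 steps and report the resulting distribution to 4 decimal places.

π = [0.2690, 0.3914, 0.3395]

t=0: π = [0.2500, 0.2500, 0.5000]
t=1: π = [0.3000, 0.4500, 0.2500]
t=2: π = [0.2500, 0.3600, 0.3900]
t=3: π = [0.2780, 0.4060, 0.3160]
t=4: π = [0.2632, 0.3820, 0.3548]
t=5: π = [0.2710, 0.3946, 0.3345]
t=6: π = [0.2669, 0.3880, 0.3451]
t=7: π = [0.2690, 0.3914, 0.3395]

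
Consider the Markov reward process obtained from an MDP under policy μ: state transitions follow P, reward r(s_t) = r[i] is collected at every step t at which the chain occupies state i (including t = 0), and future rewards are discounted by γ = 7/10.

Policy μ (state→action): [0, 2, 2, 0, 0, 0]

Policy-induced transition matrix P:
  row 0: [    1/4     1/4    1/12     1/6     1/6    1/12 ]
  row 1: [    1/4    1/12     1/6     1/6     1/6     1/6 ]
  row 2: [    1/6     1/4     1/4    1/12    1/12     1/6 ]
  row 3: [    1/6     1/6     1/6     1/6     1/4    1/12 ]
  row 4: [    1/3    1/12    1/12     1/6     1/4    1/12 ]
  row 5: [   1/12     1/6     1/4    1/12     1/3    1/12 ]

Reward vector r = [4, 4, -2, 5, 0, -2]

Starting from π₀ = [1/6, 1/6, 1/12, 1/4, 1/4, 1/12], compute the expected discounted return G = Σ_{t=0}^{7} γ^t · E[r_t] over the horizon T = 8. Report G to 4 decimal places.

G = 6.0552

t=0: π = [0.1667, 0.1667, 0.0833, 0.2500, 0.2500, 0.0833], E[r] = 2.2500, γ^t·E[r] = 2.250000, running G = 2.250000
t=1: π = [0.2292, 0.1528, 0.1458, 0.1528, 0.2153, 0.1042], E[r] = 1.7917, γ^t·E[r] = 1.254167, running G = 3.504167
t=2: π = [0.2257, 0.1672, 0.1505, 0.1458, 0.2025, 0.1082], E[r] = 1.7836, γ^t·E[r] = 0.873947, running G = 4.378113
t=3: π = [0.2242, 0.1672, 0.1525, 0.1451, 0.2012, 0.1098], E[r] = 1.7663, γ^t·E[r] = 0.605824, running G = 4.983938
t=4: π = [0.2237, 0.1674, 0.1531, 0.1448, 0.2011, 0.1100], E[r] = 1.7620, γ^t·E[r] = 0.423050, running G = 5.406988
t=5: π = [0.2236, 0.1674, 0.1532, 0.1447, 0.2011, 0.1100], E[r] = 1.7611, γ^t·E[r] = 0.295991, running G = 5.702979
t=6: π = [0.2236, 0.1674, 0.1532, 0.1447, 0.2011, 0.1100], E[r] = 1.7609, γ^t·E[r] = 0.207174, running G = 5.910153
t=7: π = [0.2236, 0.1674, 0.1532, 0.1447, 0.2011, 0.1100], E[r] = 1.7609, γ^t·E[r] = 0.145019, running G = 6.055172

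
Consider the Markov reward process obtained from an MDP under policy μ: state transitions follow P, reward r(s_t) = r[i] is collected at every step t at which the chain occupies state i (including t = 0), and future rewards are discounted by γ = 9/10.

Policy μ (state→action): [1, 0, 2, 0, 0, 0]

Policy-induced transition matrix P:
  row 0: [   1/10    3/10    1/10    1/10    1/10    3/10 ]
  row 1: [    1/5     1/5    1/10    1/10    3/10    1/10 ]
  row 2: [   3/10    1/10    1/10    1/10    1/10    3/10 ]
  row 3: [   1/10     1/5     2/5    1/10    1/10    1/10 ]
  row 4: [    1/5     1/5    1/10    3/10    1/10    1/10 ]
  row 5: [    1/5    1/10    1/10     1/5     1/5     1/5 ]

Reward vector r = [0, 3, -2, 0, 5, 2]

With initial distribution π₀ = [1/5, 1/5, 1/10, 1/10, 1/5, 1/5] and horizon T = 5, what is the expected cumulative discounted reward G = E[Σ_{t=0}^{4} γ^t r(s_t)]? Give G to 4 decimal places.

G = 6.2139

t=0: π = [0.2000, 0.2000, 0.1000, 0.1000, 0.2000, 0.2000], E[r] = 1.8000, γ^t·E[r] = 1.800000, running G = 1.800000
t=1: π = [0.1800, 0.1900, 0.1300, 0.1600, 0.1600, 0.1800], E[r] = 1.4700, γ^t·E[r] = 1.323000, running G = 3.123000
t=2: π = [0.1790, 0.1870, 0.1480, 0.1500, 0.1560, 0.1800], E[r] = 1.4050, γ^t·E[r] = 1.138050, running G = 4.261050
t=3: π = [0.1819, 0.1851, 0.1450, 0.1492, 0.1554, 0.1834], E[r] = 1.4091, γ^t·E[r] = 1.027234, running G = 5.288284
t=4: π = [0.1814, 0.1854, 0.1448, 0.1494, 0.1554, 0.1837], E[r] = 1.4108, γ^t·E[r] = 0.925606, running G = 6.213890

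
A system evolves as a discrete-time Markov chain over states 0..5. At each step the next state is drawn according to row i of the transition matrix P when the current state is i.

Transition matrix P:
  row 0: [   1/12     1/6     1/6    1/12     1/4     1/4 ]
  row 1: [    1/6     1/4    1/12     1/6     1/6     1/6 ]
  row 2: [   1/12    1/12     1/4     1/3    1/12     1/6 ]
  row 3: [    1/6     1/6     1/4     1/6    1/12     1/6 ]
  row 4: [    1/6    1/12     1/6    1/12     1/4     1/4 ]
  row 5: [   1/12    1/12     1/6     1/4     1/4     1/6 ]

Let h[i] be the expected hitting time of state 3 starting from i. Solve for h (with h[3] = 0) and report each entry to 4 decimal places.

First-step conditioning: h[3] = 0; for i ≠ 3, h[i] = 1 + Σ_k P[i][k]·h[k].
  h[0] = 1 + 1/12·h[0] + 1/6·h[1] + 1/6·h[2] + 1/4·h[4] + 1/4·h[5]
  h[1] = 1 + 1/6·h[0] + 1/4·h[1] + 1/12·h[2] + 1/6·h[4] + 1/6·h[5]
  h[2] = 1 + 1/12·h[0] + 1/12·h[1] + 1/4·h[2] + 1/12·h[4] + 1/6·h[5]
  h[4] = 1 + 1/6·h[0] + 1/12·h[1] + 1/6·h[2] + 1/4·h[4] + 1/4·h[5]
  h[5] = 1 + 1/12·h[0] + 1/12·h[1] + 1/6·h[2] + 1/4·h[4] + 1/6·h[5]
Solving the 5×5 linear system over states ≠ 3 gives exactly h = [24644/4219, 23300/4219, 18360/4219, 0, 24756/4219, 20956/4219] (h[3] = 0 is the target).

h = [5.8412, 5.5226, 4.3517, 0.0000, 5.8677, 4.9671]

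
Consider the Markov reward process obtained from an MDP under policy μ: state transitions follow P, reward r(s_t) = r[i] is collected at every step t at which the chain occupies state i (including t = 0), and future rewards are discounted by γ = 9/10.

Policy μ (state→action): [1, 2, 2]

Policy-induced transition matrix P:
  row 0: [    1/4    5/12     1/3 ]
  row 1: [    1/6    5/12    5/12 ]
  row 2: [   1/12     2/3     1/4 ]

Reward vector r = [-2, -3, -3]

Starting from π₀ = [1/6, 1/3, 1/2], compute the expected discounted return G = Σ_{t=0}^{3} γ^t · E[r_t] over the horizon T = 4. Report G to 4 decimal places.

t=0: π = [0.1667, 0.3333, 0.5000], E[r] = -2.8333, γ^t·E[r] = -2.833333, running G = -2.833333
t=1: π = [0.1389, 0.5417, 0.3194], E[r] = -2.8611, γ^t·E[r] = -2.575000, running G = -5.408333
t=2: π = [0.1516, 0.4965, 0.3519], E[r] = -2.8484, γ^t·E[r] = -2.307188, running G = -7.715521
t=3: π = [0.1500, 0.5046, 0.3454], E[r] = -2.8500, γ^t·E[r] = -2.077664, running G = -9.793185

G = -9.7932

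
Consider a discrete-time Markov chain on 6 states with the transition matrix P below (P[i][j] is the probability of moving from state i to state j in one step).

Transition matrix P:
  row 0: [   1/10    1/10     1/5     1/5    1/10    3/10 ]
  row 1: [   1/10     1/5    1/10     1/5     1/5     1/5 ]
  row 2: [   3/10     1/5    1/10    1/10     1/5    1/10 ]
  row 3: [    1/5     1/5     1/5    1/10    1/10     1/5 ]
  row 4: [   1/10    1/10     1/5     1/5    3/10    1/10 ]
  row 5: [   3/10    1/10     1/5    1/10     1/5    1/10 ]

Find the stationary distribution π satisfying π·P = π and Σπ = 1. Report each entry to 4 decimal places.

π = [0.1821, 0.1467, 0.1685, 0.1514, 0.1852, 0.1662]

Balance equations π_j = Σ_i π_i·P[i][j]:
  π_0 = 1/10·π_0 + 1/10·π_1 + 3/10·π_2 + 1/5·π_3 + 1/10·π_4 + 3/10·π_5
  π_1 = 1/10·π_0 + 1/5·π_1 + 1/5·π_2 + 1/5·π_3 + 1/10·π_4 + 1/10·π_5
  π_2 = 1/5·π_0 + 1/10·π_1 + 1/10·π_2 + 1/5·π_3 + 1/5·π_4 + 1/5·π_5
  π_3 = 1/5·π_0 + 1/5·π_1 + 1/10·π_2 + 1/10·π_3 + 1/5·π_4 + 1/10·π_5
  π_4 = 1/10·π_0 + 1/5·π_1 + 1/5·π_2 + 1/10·π_3 + 3/10·π_4 + 1/5·π_5
  normalize: π_0 + π_1 + π_2 + π_3 + π_4 + π_5 = 1
Solving the linear system gives exactly π = [884/4855, 712/4855, 818/4855, 147/971, 899/4855, 807/4855].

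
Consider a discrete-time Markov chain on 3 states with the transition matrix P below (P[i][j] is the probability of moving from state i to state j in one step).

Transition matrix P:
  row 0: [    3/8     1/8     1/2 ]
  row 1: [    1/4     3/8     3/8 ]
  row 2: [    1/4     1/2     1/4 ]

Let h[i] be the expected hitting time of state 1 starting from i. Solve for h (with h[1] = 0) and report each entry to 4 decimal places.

h = [3.6364, 0.0000, 2.5455]

First-step conditioning: h[1] = 0; for i ≠ 1, h[i] = 1 + Σ_k P[i][k]·h[k].
  h[0] = 1 + 3/8·h[0] + 1/2·h[2]
  h[2] = 1 + 1/4·h[0] + 1/4·h[2]
Solving the 2×2 linear system over states ≠ 1 gives exactly h = [40/11, 0, 28/11] (h[1] = 0 is the target).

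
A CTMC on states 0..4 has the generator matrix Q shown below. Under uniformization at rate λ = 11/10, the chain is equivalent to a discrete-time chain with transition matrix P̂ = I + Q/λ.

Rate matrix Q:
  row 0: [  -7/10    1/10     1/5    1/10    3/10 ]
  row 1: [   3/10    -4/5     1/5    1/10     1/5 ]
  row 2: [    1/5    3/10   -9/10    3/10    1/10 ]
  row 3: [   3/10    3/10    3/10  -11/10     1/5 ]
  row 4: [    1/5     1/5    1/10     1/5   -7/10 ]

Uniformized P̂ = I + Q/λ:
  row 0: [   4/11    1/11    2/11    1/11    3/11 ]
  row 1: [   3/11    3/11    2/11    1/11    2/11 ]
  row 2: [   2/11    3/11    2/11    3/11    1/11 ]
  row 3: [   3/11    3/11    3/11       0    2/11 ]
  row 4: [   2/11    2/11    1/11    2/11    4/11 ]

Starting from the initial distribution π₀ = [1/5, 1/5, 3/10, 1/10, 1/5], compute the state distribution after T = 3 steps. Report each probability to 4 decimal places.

t=0: π = [0.2000, 0.2000, 0.3000, 0.1000, 0.2000]
t=1: π = [0.2455, 0.2182, 0.1727, 0.1545, 0.2091]
t=2: π = [0.2603, 0.2091, 0.1769, 0.1273, 0.2264]
t=3: π = [0.2597, 0.2048, 0.1728, 0.1321, 0.2306]

π = [0.2597, 0.2048, 0.1728, 0.1321, 0.2306]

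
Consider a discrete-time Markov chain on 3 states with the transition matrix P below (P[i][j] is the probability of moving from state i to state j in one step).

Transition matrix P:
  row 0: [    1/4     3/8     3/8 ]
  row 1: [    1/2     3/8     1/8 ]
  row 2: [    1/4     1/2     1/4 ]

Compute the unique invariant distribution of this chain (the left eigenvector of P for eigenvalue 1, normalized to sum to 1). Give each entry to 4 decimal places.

Balance equations π_j = Σ_i π_i·P[i][j]:
  π_0 = 1/4·π_0 + 1/2·π_1 + 1/4·π_2
  π_1 = 3/8·π_0 + 3/8·π_1 + 1/2·π_2
  normalize: π_0 + π_1 + π_2 = 1
Solving the linear system gives exactly π = [13/37, 15/37, 9/37].

π = [0.3514, 0.4054, 0.2432]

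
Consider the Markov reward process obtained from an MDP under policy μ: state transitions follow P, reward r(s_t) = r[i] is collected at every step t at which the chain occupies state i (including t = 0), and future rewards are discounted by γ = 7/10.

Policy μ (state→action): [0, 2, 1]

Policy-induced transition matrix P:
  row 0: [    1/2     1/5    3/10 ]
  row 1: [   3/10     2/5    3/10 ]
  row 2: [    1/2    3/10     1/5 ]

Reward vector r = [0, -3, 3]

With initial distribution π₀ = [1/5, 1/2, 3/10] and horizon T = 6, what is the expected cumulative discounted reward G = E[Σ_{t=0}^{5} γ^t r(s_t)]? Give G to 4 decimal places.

t=0: π = [0.2000, 0.5000, 0.3000], E[r] = -0.6000, γ^t·E[r] = -0.600000, running G = -0.600000
t=1: π = [0.4000, 0.3300, 0.2700], E[r] = -0.1800, γ^t·E[r] = -0.126000, running G = -0.726000
t=2: π = [0.4340, 0.2930, 0.2730], E[r] = -0.0600, γ^t·E[r] = -0.029400, running G = -0.755400
t=3: π = [0.4414, 0.2859, 0.2727], E[r] = -0.0396, γ^t·E[r] = -0.013583, running G = -0.768983
t=4: π = [0.4428, 0.2845, 0.2727], E[r] = -0.0352, γ^t·E[r] = -0.008442, running G = -0.777425
t=5: π = [0.4431, 0.2842, 0.2727], E[r] = -0.0343, γ^t·E[r] = -0.005766, running G = -0.783191

G = -0.7832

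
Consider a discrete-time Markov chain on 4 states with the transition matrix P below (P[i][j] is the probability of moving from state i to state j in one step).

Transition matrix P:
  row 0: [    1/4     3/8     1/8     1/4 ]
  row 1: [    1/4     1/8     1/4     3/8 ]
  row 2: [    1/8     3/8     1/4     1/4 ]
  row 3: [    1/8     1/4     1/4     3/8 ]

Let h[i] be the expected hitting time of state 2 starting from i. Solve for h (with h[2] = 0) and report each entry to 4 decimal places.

h = [5.0265, 4.4602, 0.0000, 4.3894]

First-step conditioning: h[2] = 0; for i ≠ 2, h[i] = 1 + Σ_k P[i][k]·h[k].
  h[0] = 1 + 1/4·h[0] + 3/8·h[1] + 1/4·h[3]
  h[1] = 1 + 1/4·h[0] + 1/8·h[1] + 3/8·h[3]
  h[3] = 1 + 1/8·h[0] + 1/4·h[1] + 3/8·h[3]
Solving the 3×3 linear system over states ≠ 2 gives exactly h = [568/113, 504/113, 0, 496/113] (h[2] = 0 is the target).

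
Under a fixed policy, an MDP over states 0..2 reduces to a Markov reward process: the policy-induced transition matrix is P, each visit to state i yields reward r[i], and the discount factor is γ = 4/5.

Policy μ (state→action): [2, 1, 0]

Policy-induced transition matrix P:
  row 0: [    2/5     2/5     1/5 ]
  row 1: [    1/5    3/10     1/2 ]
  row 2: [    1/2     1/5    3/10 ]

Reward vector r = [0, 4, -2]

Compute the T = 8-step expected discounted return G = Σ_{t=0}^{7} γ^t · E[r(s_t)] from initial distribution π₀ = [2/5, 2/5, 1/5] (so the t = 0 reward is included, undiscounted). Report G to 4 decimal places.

t=0: π = [0.4000, 0.4000, 0.2000], E[r] = 1.2000, γ^t·E[r] = 1.200000, running G = 1.200000
t=1: π = [0.3400, 0.3200, 0.3400], E[r] = 0.6000, γ^t·E[r] = 0.480000, running G = 1.680000
t=2: π = [0.3700, 0.3000, 0.3300], E[r] = 0.5400, γ^t·E[r] = 0.345600, running G = 2.025600
t=3: π = [0.3730, 0.3040, 0.3230], E[r] = 0.5700, γ^t·E[r] = 0.291840, running G = 2.317440
t=4: π = [0.3715, 0.3050, 0.3235], E[r] = 0.5730, γ^t·E[r] = 0.234701, running G = 2.552141
t=5: π = [0.3714, 0.3048, 0.3239], E[r] = 0.5715, γ^t·E[r] = 0.187269, running G = 2.739410
t=6: π = [0.3714, 0.3048, 0.3238], E[r] = 0.5714, γ^t·E[r] = 0.149776, running G = 2.889186
t=7: π = [0.3714, 0.3048, 0.3238], E[r] = 0.5714, γ^t·E[r] = 0.119837, running G = 3.009022

G = 3.0090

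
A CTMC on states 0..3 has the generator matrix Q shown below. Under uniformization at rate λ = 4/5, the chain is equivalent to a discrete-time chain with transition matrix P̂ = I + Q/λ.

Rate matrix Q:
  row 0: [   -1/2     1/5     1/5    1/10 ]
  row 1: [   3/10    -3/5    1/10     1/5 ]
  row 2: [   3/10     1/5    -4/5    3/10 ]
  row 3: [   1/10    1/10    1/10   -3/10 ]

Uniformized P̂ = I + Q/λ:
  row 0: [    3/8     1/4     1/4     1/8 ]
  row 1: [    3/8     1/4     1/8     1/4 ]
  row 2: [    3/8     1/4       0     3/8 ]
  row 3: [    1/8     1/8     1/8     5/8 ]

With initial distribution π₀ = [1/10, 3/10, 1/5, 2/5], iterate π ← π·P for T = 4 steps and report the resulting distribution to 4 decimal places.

t=0: π = [0.1000, 0.3000, 0.2000, 0.4000]
t=1: π = [0.2750, 0.2000, 0.1125, 0.4125]
t=2: π = [0.2719, 0.1984, 0.1453, 0.3844]
t=3: π = [0.2789, 0.2020, 0.1408, 0.3783]
t=4: π = [0.2804, 0.2027, 0.1423, 0.3746]

π = [0.2804, 0.2027, 0.1423, 0.3746]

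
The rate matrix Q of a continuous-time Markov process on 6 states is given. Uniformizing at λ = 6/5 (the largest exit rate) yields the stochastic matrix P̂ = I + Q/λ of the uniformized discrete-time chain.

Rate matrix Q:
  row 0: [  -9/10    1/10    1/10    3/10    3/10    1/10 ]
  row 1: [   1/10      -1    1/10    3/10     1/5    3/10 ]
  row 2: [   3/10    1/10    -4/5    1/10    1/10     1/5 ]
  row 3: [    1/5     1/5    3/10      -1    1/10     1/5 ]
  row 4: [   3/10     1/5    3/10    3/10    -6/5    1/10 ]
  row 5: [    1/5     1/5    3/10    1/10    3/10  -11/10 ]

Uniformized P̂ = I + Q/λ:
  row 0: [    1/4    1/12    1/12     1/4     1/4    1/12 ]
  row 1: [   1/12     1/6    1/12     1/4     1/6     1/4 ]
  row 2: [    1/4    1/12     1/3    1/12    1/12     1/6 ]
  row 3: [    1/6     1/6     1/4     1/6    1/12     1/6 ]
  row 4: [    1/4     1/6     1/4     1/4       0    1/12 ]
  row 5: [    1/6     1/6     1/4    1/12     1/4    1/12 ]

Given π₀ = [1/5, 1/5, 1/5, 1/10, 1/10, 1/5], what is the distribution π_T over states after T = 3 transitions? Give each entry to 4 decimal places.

π = [0.2014, 0.1322, 0.2118, 0.1769, 0.1395, 0.1383]

t=0: π = [0.2000, 0.2000, 0.2000, 0.1000, 0.1000, 0.2000]
t=1: π = [0.1917, 0.1333, 0.2000, 0.1750, 0.1583, 0.1417]
t=2: π = [0.2014, 0.1340, 0.2125, 0.1785, 0.1368, 0.1368]
t=3: π = [0.2014, 0.1322, 0.2118, 0.1769, 0.1395, 0.1383]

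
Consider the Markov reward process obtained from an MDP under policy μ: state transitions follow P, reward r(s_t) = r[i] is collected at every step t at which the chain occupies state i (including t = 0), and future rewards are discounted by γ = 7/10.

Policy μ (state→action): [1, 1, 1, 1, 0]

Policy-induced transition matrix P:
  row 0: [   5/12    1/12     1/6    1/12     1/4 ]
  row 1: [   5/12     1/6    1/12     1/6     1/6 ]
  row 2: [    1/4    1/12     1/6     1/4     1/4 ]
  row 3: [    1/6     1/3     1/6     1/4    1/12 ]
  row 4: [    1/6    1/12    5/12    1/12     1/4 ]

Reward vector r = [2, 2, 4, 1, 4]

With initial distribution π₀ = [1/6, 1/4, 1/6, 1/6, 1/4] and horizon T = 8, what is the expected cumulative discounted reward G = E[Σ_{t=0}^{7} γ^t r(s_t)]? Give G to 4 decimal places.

t=0: π = [0.1667, 0.2500, 0.1667, 0.1667, 0.2500], E[r] = 2.6667, γ^t·E[r] = 2.666667, running G = 2.666667
t=1: π = [0.2847, 0.1458, 0.2083, 0.1597, 0.2014], E[r] = 2.6597, γ^t·E[r] = 1.861806, running G = 4.528472
t=2: π = [0.2917, 0.1354, 0.2049, 0.1568, 0.2112], E[r] = 2.6753, γ^t·E[r] = 1.310920, running G = 5.839392
t=3: π = [0.2905, 0.1338, 0.2082, 0.1549, 0.2126], E[r] = 2.6866, γ^t·E[r] = 0.921515, running G = 6.760907
t=4: π = [0.2901, 0.1332, 0.2087, 0.1550, 0.2130], E[r] = 2.6884, γ^t·E[r] = 0.645480, running G = 7.406387
t=5: π = [0.2899, 0.1332, 0.2088, 0.1550, 0.2131], E[r] = 2.6887, γ^t·E[r] = 0.451896, running G = 7.858283
t=6: π = [0.2898, 0.1332, 0.2088, 0.1551, 0.2131], E[r] = 2.6887, γ^t·E[r] = 0.316324, running G = 8.174607
t=7: π = [0.2898, 0.1332, 0.2088, 0.1551, 0.2131], E[r] = 2.6887, γ^t·E[r] = 0.221425, running G = 8.396032

G = 8.3960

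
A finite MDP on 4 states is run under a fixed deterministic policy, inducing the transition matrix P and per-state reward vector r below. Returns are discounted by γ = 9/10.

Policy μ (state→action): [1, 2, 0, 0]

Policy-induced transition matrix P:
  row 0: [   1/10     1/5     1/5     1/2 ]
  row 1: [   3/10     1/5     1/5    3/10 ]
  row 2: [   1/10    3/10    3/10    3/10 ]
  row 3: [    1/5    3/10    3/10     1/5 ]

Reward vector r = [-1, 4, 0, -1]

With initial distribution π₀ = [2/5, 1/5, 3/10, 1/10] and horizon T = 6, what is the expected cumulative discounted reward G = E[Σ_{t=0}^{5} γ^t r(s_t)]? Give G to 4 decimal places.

G = 2.2126

t=0: π = [0.4000, 0.2000, 0.3000, 0.1000], E[r] = 0.3000, γ^t·E[r] = 0.300000, running G = 0.300000
t=1: π = [0.1500, 0.2400, 0.2400, 0.3700], E[r] = 0.4400, γ^t·E[r] = 0.396000, running G = 0.696000
t=2: π = [0.1850, 0.2610, 0.2610, 0.2930], E[r] = 0.5660, γ^t·E[r] = 0.458460, running G = 1.154460
t=3: π = [0.1815, 0.2554, 0.2554, 0.3077], E[r] = 0.5324, γ^t·E[r] = 0.388120, running G = 1.542580
t=4: π = [0.1819, 0.2563, 0.2563, 0.3055], E[r] = 0.5379, γ^t·E[r] = 0.352890, running G = 1.895470
t=5: π = [0.1818, 0.2562, 0.2562, 0.3058], E[r] = 0.5371, γ^t·E[r] = 0.317155, running G = 2.212624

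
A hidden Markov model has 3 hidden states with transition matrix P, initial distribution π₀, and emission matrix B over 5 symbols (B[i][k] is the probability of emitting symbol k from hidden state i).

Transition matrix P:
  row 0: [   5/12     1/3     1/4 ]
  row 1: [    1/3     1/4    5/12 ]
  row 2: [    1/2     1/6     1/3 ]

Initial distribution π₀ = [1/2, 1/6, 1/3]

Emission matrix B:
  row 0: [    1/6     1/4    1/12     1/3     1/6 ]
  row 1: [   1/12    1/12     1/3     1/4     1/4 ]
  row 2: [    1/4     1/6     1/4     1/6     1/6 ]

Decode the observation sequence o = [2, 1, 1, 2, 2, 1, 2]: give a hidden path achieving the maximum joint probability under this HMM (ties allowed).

t=0: δ = [4.167e-02, 5.556e-02, 8.333e-02]  (obs o_0=2)
t=1: δ = [1.042e-02, 1.157e-03, 4.630e-03]  ψ = [2, 0, 2]  (obs o_1=1)
t=2: δ = [1.085e-03, 2.894e-04, 4.340e-04]  ψ = [0, 0, 0]  (obs o_2=1)
t=3: δ = [3.768e-05, 1.206e-04, 6.782e-05]  ψ = [0, 0, 0]  (obs o_3=2)
t=4: δ = [3.349e-06, 1.005e-05, 1.256e-05]  ψ = [1, 1, 1]  (obs o_4=2)
t=5: δ = [1.570e-06, 2.093e-07, 6.977e-07]  ψ = [2, 1, 1]  (obs o_5=1)
t=6: δ = [5.451e-08, 1.744e-07, 9.811e-08]  ψ = [0, 0, 0]  (obs o_6=2)
backtrack: best end state = 1; path = [2, 0, 0, 1, 2, 0, 1]

path = [2, 0, 0, 1, 2, 0, 1]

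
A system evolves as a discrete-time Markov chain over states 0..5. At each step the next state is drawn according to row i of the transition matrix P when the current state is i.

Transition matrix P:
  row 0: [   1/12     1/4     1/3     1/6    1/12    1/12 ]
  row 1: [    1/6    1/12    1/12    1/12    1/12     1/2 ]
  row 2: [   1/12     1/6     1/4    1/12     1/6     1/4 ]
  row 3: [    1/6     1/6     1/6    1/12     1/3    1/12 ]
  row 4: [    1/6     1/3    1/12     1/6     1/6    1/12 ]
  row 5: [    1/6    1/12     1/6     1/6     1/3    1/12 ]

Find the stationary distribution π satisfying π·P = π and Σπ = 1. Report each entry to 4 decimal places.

π = [0.1405, 0.1798, 0.1735, 0.1267, 0.1923, 0.1872]

Balance equations π_j = Σ_i π_i·P[i][j]:
  π_0 = 1/12·π_0 + 1/6·π_1 + 1/12·π_2 + 1/6·π_3 + 1/6·π_4 + 1/6·π_5
  π_1 = 1/4·π_0 + 1/12·π_1 + 1/6·π_2 + 1/6·π_3 + 1/3·π_4 + 1/12·π_5
  π_2 = 1/3·π_0 + 1/12·π_1 + 1/4·π_2 + 1/6·π_3 + 1/12·π_4 + 1/6·π_5
  π_3 = 1/6·π_0 + 1/12·π_1 + 1/12·π_2 + 1/12·π_3 + 1/6·π_4 + 1/6·π_5
  π_4 = 1/12·π_0 + 1/12·π_1 + 1/6·π_2 + 1/3·π_3 + 1/6·π_4 + 1/3·π_5
  normalize: π_0 + π_1 + π_2 + π_3 + π_4 + π_5 = 1
Solving the linear system gives exactly π = [46729/332597, 59813/332597, 57717/332597, 42128/332597, 63952/332597, 62258/332597].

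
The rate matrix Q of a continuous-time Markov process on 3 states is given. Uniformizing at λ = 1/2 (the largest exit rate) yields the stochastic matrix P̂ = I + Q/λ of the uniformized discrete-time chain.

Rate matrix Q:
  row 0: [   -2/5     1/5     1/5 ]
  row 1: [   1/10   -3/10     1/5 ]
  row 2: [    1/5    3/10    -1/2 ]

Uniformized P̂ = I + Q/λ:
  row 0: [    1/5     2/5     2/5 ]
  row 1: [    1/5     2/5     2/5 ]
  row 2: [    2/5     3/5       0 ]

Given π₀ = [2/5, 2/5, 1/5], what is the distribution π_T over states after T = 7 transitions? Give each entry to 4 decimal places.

t=0: π = [0.4000, 0.4000, 0.2000]
t=1: π = [0.2400, 0.4400, 0.3200]
t=2: π = [0.2640, 0.4640, 0.2720]
t=3: π = [0.2544, 0.4544, 0.2912]
t=4: π = [0.2582, 0.4582, 0.2835]
t=5: π = [0.2567, 0.4567, 0.2866]
t=6: π = [0.2573, 0.4573, 0.2854]
t=7: π = [0.2571, 0.4571, 0.2859]

π = [0.2571, 0.4571, 0.2859]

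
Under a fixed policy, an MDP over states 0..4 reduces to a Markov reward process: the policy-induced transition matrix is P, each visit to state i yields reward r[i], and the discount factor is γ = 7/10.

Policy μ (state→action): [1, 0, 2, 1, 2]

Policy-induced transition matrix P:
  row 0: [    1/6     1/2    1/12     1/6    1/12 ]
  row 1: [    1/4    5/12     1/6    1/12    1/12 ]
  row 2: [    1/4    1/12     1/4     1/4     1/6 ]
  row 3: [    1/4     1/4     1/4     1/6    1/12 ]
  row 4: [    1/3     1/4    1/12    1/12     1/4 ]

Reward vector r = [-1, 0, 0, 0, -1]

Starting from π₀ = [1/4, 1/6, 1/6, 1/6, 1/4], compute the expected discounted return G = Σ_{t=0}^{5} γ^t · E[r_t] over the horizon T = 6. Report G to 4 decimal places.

t=0: π = [0.2500, 0.1667, 0.1667, 0.1667, 0.2500], E[r] = -0.5000, γ^t·E[r] = -0.500000, running G = -0.500000
t=1: π = [0.2500, 0.3125, 0.1528, 0.1458, 0.1389], E[r] = -0.3889, γ^t·E[r] = -0.272222, running G = -0.772222
t=2: π = [0.2407, 0.3391, 0.1591, 0.1418, 0.1192], E[r] = -0.3600, γ^t·E[r] = -0.176377, running G = -0.948600
t=3: π = [0.2399, 0.3402, 0.1617, 0.1417, 0.1165], E[r] = -0.3563, γ^t·E[r] = -0.122224, running G = -1.070823
t=4: π = [0.2397, 0.3397, 0.1623, 0.1421, 0.1162], E[r] = -0.3559, γ^t·E[r] = -0.085461, running G = -1.156284
t=5: π = [0.2397, 0.3395, 0.1624, 0.1422, 0.1162], E[r] = -0.3559, γ^t·E[r] = -0.059822, running G = -1.216106

G = -1.2161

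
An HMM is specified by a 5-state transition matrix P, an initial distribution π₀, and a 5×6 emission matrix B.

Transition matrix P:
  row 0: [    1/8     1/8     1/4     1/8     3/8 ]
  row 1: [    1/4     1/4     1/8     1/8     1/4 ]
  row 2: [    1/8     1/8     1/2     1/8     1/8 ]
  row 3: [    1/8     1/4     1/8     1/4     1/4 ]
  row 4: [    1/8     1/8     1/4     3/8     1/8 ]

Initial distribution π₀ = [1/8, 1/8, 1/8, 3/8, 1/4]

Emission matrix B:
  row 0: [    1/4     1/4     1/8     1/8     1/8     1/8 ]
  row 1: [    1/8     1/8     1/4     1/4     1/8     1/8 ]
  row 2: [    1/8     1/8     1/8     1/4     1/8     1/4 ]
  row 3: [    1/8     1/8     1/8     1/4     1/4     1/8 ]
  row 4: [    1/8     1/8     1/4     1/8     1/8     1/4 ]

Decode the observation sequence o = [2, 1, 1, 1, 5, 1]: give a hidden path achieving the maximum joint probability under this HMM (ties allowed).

t=0: δ = [1.562e-02, 3.125e-02, 1.562e-02, 4.688e-02, 6.250e-02]  (obs o_0=2)
t=1: δ = [1.953e-03, 1.465e-03, 1.953e-03, 2.930e-03, 1.465e-03]  ψ = [1, 3, 4, 4, 3]  (obs o_1=1)
t=2: δ = [9.155e-05, 9.155e-05, 1.221e-04, 9.155e-05, 9.155e-05]  ψ = [1, 3, 2, 3, 0]  (obs o_2=1)
t=3: δ = [5.722e-06, 2.861e-06, 7.629e-06, 4.292e-06, 4.292e-06]  ψ = [1, 1, 2, 4, 0]  (obs o_3=1)
t=4: δ = [1.192e-07, 1.341e-07, 9.537e-07, 2.012e-07, 5.364e-07]  ψ = [2, 3, 2, 4, 0]  (obs o_4=5)
t=5: δ = [2.980e-08, 1.490e-08, 5.960e-08, 2.515e-08, 1.490e-08]  ψ = [2, 2, 2, 4, 2]  (obs o_5=1)
backtrack: best end state = 2; path = [4, 2, 2, 2, 2, 2]

path = [4, 2, 2, 2, 2, 2]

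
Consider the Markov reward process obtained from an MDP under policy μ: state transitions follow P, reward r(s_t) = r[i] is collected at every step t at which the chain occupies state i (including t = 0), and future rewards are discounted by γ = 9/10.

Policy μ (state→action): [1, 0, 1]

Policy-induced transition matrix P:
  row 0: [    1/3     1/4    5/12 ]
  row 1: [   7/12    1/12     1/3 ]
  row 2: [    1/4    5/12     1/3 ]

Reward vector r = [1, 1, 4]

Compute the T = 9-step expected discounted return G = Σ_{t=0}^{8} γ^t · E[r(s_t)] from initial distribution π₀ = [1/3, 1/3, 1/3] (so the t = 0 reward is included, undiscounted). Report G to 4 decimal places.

G = 12.7203

t=0: π = [0.3333, 0.3333, 0.3333], E[r] = 2.0000, γ^t·E[r] = 2.000000, running G = 2.000000
t=1: π = [0.3889, 0.2500, 0.3611], E[r] = 2.0833, γ^t·E[r] = 1.875000, running G = 3.875000
t=2: π = [0.3657, 0.2685, 0.3657], E[r] = 2.0972, γ^t·E[r] = 1.698750, running G = 5.573750
t=3: π = [0.3700, 0.2662, 0.3638], E[r] = 2.0914, γ^t·E[r] = 1.524656, running G = 7.098406
t=4: π = [0.3696, 0.2663, 0.3642], E[r] = 2.0925, γ^t·E[r] = 1.372887, running G = 8.471293
t=5: π = [0.3696, 0.2663, 0.3641], E[r] = 2.0924, γ^t·E[r] = 1.235536, running G = 9.706829
t=6: π = [0.3696, 0.2663, 0.3641], E[r] = 2.0924, γ^t·E[r] = 1.111981, running G = 10.818810
t=7: π = [0.3696, 0.2663, 0.3641], E[r] = 2.0924, γ^t·E[r] = 1.000785, running G = 11.819595
t=8: π = [0.3696, 0.2663, 0.3641], E[r] = 2.0924, γ^t·E[r] = 0.900706, running G = 12.720301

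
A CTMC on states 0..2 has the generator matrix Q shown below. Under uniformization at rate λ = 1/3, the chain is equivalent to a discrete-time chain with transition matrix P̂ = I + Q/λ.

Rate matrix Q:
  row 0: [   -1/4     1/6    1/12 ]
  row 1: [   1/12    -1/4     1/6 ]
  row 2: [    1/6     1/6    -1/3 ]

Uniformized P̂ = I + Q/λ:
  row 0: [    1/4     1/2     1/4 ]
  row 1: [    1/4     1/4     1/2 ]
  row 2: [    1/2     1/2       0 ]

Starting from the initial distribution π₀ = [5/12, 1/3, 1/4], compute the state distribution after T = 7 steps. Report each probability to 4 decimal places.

t=0: π = [0.4167, 0.3333, 0.2500]
t=1: π = [0.3125, 0.4167, 0.2708]
t=2: π = [0.3177, 0.3958, 0.2865]
t=3: π = [0.3216, 0.4010, 0.2773]
t=4: π = [0.3193, 0.3997, 0.2809]
t=5: π = [0.3202, 0.4001, 0.2797]
t=6: π = [0.3199, 0.4000, 0.2801]
t=7: π = [0.3200, 0.4000, 0.2800]

π = [0.3200, 0.4000, 0.2800]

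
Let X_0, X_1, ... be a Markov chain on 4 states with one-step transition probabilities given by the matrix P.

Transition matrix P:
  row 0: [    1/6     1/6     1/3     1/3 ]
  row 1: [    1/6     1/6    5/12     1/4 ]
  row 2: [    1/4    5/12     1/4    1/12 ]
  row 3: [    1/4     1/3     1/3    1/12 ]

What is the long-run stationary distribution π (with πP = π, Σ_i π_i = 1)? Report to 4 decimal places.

Balance equations π_j = Σ_i π_i·P[i][j]:
  π_0 = 1/6·π_0 + 1/6·π_1 + 1/4·π_2 + 1/4·π_3
  π_1 = 1/6·π_0 + 1/6·π_1 + 5/12·π_2 + 1/3·π_3
  π_2 = 1/3·π_0 + 5/12·π_1 + 1/4·π_2 + 1/3·π_3
  normalize: π_0 + π_1 + π_2 + π_3 = 1
Solving the linear system gives exactly π = [487/2327, 50/179, 766/2327, 424/2327].

π = [0.2093, 0.2793, 0.3292, 0.1822]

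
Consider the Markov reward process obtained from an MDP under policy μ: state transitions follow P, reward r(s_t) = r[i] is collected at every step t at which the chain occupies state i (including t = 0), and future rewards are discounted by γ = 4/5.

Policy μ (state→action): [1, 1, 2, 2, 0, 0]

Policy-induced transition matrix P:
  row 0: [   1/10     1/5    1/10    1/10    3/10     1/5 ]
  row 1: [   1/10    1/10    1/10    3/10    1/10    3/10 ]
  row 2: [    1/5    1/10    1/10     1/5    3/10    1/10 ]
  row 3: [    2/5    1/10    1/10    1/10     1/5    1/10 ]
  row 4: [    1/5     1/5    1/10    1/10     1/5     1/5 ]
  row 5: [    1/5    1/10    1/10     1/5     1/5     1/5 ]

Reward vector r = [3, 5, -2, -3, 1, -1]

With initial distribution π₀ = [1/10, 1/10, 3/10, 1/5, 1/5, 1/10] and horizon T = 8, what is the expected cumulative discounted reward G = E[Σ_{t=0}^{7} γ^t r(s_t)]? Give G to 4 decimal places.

G = 1.8272

t=0: π = [0.1000, 0.1000, 0.3000, 0.2000, 0.2000, 0.1000], E[r] = -0.3000, γ^t·E[r] = -0.300000, running G = -0.300000
t=1: π = [0.2200, 0.1300, 0.1000, 0.1600, 0.2300, 0.1600], E[r] = 0.7000, γ^t·E[r] = 0.560000, running G = 0.260000
t=2: π = [0.1970, 0.1450, 0.1000, 0.1520, 0.2190, 0.1870], E[r] = 0.6920, γ^t·E[r] = 0.442880, running G = 0.702880
t=3: π = [0.1962, 0.1416, 0.1000, 0.1577, 0.2152, 0.1893], E[r] = 0.6494, γ^t·E[r] = 0.332493, running G = 1.035373
t=4: π = [0.1978, 0.1411, 0.1000, 0.1573, 0.2155, 0.1884], E[r] = 0.6543, γ^t·E[r] = 0.268001, running G = 1.303374
t=5: π = [0.1976, 0.1413, 0.1000, 0.1571, 0.2157, 0.1884], E[r] = 0.6554, γ^t·E[r] = 0.214749, running G = 1.518123
t=6: π = [0.1975, 0.1413, 0.1000, 0.1571, 0.2156, 0.1884], E[r] = 0.6551, γ^t·E[r] = 0.171724, running G = 1.689847
t=7: π = [0.1975, 0.1413, 0.1000, 0.1571, 0.2156, 0.1884], E[r] = 0.6551, γ^t·E[r] = 0.137376, running G = 1.827223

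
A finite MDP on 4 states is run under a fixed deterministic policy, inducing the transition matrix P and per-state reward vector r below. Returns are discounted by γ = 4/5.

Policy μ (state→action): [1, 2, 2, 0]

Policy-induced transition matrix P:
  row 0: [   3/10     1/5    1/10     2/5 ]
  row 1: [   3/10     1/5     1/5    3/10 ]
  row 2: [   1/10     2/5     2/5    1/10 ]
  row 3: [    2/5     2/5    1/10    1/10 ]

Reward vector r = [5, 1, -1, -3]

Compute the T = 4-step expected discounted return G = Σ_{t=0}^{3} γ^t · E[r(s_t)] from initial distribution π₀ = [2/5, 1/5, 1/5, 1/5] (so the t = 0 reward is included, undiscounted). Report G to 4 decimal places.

G = 2.9233

t=0: π = [0.4000, 0.2000, 0.2000, 0.2000], E[r] = 1.4000, γ^t·E[r] = 1.400000, running G = 1.400000
t=1: π = [0.2800, 0.2800, 0.1800, 0.2600], E[r] = 0.7200, γ^t·E[r] = 0.576000, running G = 1.976000
t=2: π = [0.2900, 0.2880, 0.1820, 0.2400], E[r] = 0.8360, γ^t·E[r] = 0.535040, running G = 2.511040
t=3: π = [0.2876, 0.2844, 0.1834, 0.2446], E[r] = 0.8052, γ^t·E[r] = 0.412262, running G = 2.923302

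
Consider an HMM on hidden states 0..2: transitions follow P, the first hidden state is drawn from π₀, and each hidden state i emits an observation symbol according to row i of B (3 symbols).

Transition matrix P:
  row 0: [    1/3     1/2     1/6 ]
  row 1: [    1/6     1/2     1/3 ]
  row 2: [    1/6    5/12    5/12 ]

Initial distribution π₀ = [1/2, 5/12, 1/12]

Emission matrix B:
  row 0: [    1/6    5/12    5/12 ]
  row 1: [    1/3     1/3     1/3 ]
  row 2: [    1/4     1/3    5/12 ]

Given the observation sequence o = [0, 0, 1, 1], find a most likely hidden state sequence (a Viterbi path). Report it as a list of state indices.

path = [1, 1, 1, 1]

t=0: δ = [8.333e-02, 1.389e-01, 2.083e-02]  (obs o_0=0)
t=1: δ = [4.630e-03, 2.315e-02, 1.157e-02]  ψ = [0, 1, 1]  (obs o_1=0)
t=2: δ = [1.608e-03, 3.858e-03, 2.572e-03]  ψ = [1, 1, 1]  (obs o_2=1)
t=3: δ = [2.679e-04, 6.430e-04, 4.287e-04]  ψ = [1, 1, 1]  (obs o_3=1)
backtrack: best end state = 1; path = [1, 1, 1, 1]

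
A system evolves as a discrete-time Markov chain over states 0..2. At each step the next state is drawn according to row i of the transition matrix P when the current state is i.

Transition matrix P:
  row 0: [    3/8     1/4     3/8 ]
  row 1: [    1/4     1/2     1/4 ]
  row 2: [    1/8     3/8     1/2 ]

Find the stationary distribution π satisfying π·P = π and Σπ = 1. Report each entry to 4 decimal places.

π = [0.2326, 0.3953, 0.3721]

Balance equations π_j = Σ_i π_i·P[i][j]:
  π_0 = 3/8·π_0 + 1/4·π_1 + 1/8·π_2
  π_1 = 1/4·π_0 + 1/2·π_1 + 3/8·π_2
  normalize: π_0 + π_1 + π_2 = 1
Solving the linear system gives exactly π = [10/43, 17/43, 16/43].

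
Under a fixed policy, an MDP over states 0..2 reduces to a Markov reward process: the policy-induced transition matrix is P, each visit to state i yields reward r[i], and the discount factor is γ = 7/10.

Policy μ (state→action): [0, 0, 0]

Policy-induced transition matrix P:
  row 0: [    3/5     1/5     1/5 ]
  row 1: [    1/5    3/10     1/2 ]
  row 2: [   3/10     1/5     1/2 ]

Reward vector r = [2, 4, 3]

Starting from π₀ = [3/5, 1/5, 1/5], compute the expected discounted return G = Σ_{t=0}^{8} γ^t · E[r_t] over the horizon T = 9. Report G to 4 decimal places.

t=0: π = [0.6000, 0.2000, 0.2000], E[r] = 2.6000, γ^t·E[r] = 2.600000, running G = 2.600000
t=1: π = [0.4600, 0.2200, 0.3200], E[r] = 2.7600, γ^t·E[r] = 1.932000, running G = 4.532000
t=2: π = [0.4160, 0.2220, 0.3620], E[r] = 2.8060, γ^t·E[r] = 1.374940, running G = 5.906940
t=3: π = [0.4026, 0.2222, 0.3752], E[r] = 2.8196, γ^t·E[r] = 0.967123, running G = 6.874063
t=4: π = [0.3986, 0.2222, 0.3792], E[r] = 2.8237, γ^t·E[r] = 0.677961, running G = 7.552024
t=5: π = [0.3973, 0.2222, 0.3804], E[r] = 2.8249, γ^t·E[r] = 0.474777, running G = 8.026800
t=6: π = [0.3970, 0.2222, 0.3808], E[r] = 2.8252, γ^t·E[r] = 0.332387, running G = 8.359187
t=7: π = [0.3969, 0.2222, 0.3809], E[r] = 2.8253, γ^t·E[r] = 0.232680, running G = 8.591867
t=8: π = [0.3968, 0.2222, 0.3809], E[r] = 2.8254, γ^t·E[r] = 0.162878, running G = 8.754745

G = 8.7547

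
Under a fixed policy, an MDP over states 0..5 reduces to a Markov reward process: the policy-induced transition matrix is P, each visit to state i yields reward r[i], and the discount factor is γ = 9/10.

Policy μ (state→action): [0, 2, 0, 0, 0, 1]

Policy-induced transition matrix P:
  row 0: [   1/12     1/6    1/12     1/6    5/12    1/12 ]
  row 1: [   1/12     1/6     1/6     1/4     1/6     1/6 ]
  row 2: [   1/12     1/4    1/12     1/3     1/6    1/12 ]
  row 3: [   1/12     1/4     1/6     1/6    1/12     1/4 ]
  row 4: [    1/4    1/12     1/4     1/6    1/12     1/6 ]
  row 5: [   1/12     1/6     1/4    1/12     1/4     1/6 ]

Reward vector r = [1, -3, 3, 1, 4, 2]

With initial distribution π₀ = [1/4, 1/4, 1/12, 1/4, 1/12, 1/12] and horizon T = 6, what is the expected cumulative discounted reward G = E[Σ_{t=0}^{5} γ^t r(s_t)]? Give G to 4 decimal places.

G = 5.3435

t=0: π = [0.2500, 0.2500, 0.0833, 0.2500, 0.0833, 0.0833], E[r] = 0.5000, γ^t·E[r] = 0.500000, running G = 0.500000
t=1: π = [0.0972, 0.1875, 0.1528, 0.1944, 0.2083, 0.1597], E[r] = 1.3403, γ^t·E[r] = 1.206250, running G = 1.706250
t=2: π = [0.1181, 0.1782, 0.1765, 0.1944, 0.1707, 0.1620], E[r] = 1.3142, γ^t·E[r] = 1.064531, running G = 2.770781
t=3: π = [0.1118, 0.1834, 0.1698, 0.1974, 0.1793, 0.1583], E[r] = 1.3024, γ^t·E[r] = 0.949430, running G = 3.720211
t=4: π = [0.1132, 0.1823, 0.1713, 0.1971, 0.1764, 0.1596], E[r] = 1.3022, γ^t·E[r] = 0.854381, running G = 4.574592
t=5: π = [0.1127, 0.1827, 0.1710, 0.1971, 0.1771, 0.1594], E[r] = 1.3021, γ^t·E[r] = 0.768872, running G = 5.343464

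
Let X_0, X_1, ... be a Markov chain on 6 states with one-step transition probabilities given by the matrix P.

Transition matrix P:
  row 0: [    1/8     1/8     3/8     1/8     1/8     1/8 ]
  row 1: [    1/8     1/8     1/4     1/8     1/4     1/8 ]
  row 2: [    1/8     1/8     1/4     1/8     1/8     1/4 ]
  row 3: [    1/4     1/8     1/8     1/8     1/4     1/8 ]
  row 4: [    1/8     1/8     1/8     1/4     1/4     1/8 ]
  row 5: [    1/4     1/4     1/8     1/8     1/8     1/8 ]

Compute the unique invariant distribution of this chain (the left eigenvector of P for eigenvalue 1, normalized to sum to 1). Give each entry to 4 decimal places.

π = [0.1624, 0.1439, 0.2098, 0.1481, 0.1846, 0.1512]

Balance equations π_j = Σ_i π_i·P[i][j]:
  π_0 = 1/8·π_0 + 1/8·π_1 + 1/8·π_2 + 1/4·π_3 + 1/8·π_4 + 1/4·π_5
  π_1 = 1/8·π_0 + 1/8·π_1 + 1/8·π_2 + 1/8·π_3 + 1/8·π_4 + 1/4·π_5
  π_2 = 3/8·π_0 + 1/4·π_1 + 1/4·π_2 + 1/8·π_3 + 1/8·π_4 + 1/8·π_5
  π_3 = 1/8·π_0 + 1/8·π_1 + 1/8·π_2 + 1/8·π_3 + 1/4·π_4 + 1/8·π_5
  π_4 = 1/8·π_0 + 1/4·π_1 + 1/8·π_2 + 1/4·π_3 + 1/4·π_4 + 1/8·π_5
  normalize: π_0 + π_1 + π_2 + π_3 + π_4 + π_5 = 1
Solving the linear system gives exactly π = [5300/32633, 4696/32633, 6847/32633, 4832/32633, 6023/32633, 4935/32633].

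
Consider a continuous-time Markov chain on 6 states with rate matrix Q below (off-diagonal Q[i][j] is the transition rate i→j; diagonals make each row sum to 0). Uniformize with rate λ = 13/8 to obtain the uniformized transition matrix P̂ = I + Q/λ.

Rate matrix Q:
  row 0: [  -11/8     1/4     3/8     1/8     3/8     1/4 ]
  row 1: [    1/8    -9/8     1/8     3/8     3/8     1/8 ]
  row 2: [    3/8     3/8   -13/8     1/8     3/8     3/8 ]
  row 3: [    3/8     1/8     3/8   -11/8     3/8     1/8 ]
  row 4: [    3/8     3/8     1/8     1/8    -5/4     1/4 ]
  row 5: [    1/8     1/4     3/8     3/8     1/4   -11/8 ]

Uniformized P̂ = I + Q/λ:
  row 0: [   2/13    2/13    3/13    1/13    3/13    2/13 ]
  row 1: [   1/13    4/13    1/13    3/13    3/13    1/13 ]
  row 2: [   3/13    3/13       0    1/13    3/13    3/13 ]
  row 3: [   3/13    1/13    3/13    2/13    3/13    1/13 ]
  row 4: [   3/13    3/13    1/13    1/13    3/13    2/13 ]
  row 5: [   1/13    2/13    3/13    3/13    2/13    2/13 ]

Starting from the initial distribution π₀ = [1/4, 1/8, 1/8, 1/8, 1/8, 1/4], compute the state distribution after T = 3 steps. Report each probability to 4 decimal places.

π = [0.1653, 0.2010, 0.1357, 0.1400, 0.2199, 0.1380]

t=0: π = [0.2500, 0.1250, 0.1250, 0.1250, 0.1250, 0.2500]
t=1: π = [0.1538, 0.1827, 0.1635, 0.1442, 0.2115, 0.1442]
t=2: π = [0.1686, 0.1997, 0.1324, 0.1383, 0.2197, 0.1413]
t=3: π = [0.1653, 0.2010, 0.1357, 0.1400, 0.2199, 0.1380]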